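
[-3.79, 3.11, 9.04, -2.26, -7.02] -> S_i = Random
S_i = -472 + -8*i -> [-472, -480, -488, -496, -504]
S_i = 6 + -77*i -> [6, -71, -148, -225, -302]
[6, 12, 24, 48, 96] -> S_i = 6*2^i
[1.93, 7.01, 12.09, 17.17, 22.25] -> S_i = 1.93 + 5.08*i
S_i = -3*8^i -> [-3, -24, -192, -1536, -12288]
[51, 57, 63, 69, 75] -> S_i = 51 + 6*i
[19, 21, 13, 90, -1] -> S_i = Random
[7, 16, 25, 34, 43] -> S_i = 7 + 9*i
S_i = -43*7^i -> [-43, -301, -2107, -14749, -103243]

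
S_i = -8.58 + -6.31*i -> [-8.58, -14.89, -21.2, -27.51, -33.82]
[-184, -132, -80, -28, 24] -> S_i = -184 + 52*i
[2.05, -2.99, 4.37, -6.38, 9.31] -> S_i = 2.05*(-1.46)^i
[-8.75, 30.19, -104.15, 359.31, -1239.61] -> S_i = -8.75*(-3.45)^i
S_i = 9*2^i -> [9, 18, 36, 72, 144]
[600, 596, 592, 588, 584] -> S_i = 600 + -4*i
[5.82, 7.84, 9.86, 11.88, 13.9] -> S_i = 5.82 + 2.02*i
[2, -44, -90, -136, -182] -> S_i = 2 + -46*i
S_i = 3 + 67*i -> [3, 70, 137, 204, 271]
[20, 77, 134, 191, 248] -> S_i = 20 + 57*i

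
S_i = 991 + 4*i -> [991, 995, 999, 1003, 1007]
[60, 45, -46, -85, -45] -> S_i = Random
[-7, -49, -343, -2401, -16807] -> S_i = -7*7^i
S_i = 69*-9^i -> [69, -621, 5589, -50301, 452709]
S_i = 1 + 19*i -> [1, 20, 39, 58, 77]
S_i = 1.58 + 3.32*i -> [1.58, 4.9, 8.22, 11.54, 14.86]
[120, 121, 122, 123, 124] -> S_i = 120 + 1*i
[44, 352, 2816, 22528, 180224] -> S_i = 44*8^i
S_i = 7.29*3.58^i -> [7.29, 26.1, 93.43, 334.48, 1197.46]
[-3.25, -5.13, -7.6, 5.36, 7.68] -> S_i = Random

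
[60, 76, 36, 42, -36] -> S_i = Random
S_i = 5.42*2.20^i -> [5.42, 11.92, 26.23, 57.71, 126.97]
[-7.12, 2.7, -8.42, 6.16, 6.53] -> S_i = Random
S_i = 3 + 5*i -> [3, 8, 13, 18, 23]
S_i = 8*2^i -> [8, 16, 32, 64, 128]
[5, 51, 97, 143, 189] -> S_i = 5 + 46*i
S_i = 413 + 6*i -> [413, 419, 425, 431, 437]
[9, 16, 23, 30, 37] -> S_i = 9 + 7*i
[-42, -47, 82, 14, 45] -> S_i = Random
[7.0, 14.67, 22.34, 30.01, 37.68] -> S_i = 7.00 + 7.67*i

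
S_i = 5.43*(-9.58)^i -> [5.43, -52.02, 498.35, -4774.15, 45736.39]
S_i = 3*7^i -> [3, 21, 147, 1029, 7203]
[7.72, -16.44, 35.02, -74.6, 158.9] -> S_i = 7.72*(-2.13)^i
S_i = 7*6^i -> [7, 42, 252, 1512, 9072]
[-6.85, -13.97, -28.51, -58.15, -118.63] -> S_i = -6.85*2.04^i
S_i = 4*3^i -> [4, 12, 36, 108, 324]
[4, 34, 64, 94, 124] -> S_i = 4 + 30*i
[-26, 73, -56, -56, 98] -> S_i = Random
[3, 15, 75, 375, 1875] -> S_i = 3*5^i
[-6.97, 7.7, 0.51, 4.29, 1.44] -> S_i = Random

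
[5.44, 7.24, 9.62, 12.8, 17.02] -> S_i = 5.44*1.33^i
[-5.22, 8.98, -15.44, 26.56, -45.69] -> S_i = -5.22*(-1.72)^i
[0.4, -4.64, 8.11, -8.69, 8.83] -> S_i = Random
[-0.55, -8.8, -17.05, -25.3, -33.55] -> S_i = -0.55 + -8.25*i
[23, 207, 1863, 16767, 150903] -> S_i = 23*9^i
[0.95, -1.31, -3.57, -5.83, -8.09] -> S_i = 0.95 + -2.26*i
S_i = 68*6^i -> [68, 408, 2448, 14688, 88128]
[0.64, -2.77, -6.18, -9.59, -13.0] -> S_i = 0.64 + -3.41*i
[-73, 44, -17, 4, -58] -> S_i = Random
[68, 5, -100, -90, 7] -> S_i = Random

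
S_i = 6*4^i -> [6, 24, 96, 384, 1536]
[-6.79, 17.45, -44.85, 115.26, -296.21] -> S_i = -6.79*(-2.57)^i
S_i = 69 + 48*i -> [69, 117, 165, 213, 261]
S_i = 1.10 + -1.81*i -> [1.1, -0.71, -2.52, -4.33, -6.14]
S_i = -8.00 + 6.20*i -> [-8.0, -1.8, 4.4, 10.6, 16.8]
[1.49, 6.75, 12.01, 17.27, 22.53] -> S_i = 1.49 + 5.26*i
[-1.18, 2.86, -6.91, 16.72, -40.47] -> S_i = -1.18*(-2.42)^i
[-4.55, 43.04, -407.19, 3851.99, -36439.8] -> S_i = -4.55*(-9.46)^i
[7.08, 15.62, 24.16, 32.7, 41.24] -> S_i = 7.08 + 8.54*i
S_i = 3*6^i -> [3, 18, 108, 648, 3888]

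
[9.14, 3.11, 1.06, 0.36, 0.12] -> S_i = 9.14*0.34^i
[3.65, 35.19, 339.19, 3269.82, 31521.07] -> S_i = 3.65*9.64^i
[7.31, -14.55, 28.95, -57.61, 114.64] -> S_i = 7.31*(-1.99)^i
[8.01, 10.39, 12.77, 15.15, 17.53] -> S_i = 8.01 + 2.38*i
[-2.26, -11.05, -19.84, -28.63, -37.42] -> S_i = -2.26 + -8.79*i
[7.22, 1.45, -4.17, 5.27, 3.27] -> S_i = Random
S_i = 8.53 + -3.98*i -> [8.53, 4.55, 0.57, -3.41, -7.39]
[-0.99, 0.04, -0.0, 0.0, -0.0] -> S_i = -0.99*(-0.04)^i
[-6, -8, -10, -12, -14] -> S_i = -6 + -2*i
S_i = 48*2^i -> [48, 96, 192, 384, 768]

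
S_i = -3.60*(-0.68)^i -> [-3.6, 2.45, -1.66, 1.13, -0.77]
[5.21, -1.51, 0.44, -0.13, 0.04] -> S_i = 5.21*(-0.29)^i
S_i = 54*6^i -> [54, 324, 1944, 11664, 69984]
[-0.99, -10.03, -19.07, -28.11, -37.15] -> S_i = -0.99 + -9.04*i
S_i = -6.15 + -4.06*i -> [-6.15, -10.21, -14.27, -18.33, -22.39]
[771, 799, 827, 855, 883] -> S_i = 771 + 28*i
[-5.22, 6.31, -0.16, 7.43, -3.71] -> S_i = Random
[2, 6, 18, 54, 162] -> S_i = 2*3^i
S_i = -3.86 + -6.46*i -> [-3.86, -10.32, -16.78, -23.24, -29.7]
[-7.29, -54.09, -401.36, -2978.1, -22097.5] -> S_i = -7.29*7.42^i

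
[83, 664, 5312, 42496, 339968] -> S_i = 83*8^i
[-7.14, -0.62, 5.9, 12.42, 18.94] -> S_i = -7.14 + 6.52*i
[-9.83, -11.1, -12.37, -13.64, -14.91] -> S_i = -9.83 + -1.27*i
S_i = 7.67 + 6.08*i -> [7.67, 13.75, 19.83, 25.91, 31.99]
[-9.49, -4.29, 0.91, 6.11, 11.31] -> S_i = -9.49 + 5.20*i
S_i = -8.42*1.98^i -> [-8.42, -16.67, -33.01, -65.36, -129.41]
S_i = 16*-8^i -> [16, -128, 1024, -8192, 65536]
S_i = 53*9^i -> [53, 477, 4293, 38637, 347733]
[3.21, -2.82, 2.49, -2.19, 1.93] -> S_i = 3.21*(-0.88)^i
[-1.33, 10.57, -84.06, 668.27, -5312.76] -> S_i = -1.33*(-7.95)^i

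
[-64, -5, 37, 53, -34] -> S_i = Random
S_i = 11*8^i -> [11, 88, 704, 5632, 45056]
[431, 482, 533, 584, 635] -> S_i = 431 + 51*i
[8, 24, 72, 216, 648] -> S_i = 8*3^i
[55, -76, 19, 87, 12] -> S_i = Random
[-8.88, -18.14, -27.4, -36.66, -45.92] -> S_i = -8.88 + -9.26*i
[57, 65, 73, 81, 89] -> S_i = 57 + 8*i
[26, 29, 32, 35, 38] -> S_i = 26 + 3*i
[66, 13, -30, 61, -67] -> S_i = Random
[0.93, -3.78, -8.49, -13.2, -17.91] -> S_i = 0.93 + -4.71*i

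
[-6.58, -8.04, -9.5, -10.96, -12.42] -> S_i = -6.58 + -1.46*i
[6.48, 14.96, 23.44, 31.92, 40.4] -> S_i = 6.48 + 8.48*i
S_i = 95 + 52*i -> [95, 147, 199, 251, 303]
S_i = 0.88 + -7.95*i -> [0.88, -7.07, -15.02, -22.97, -30.92]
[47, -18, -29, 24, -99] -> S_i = Random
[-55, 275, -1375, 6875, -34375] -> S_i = -55*-5^i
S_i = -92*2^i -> [-92, -184, -368, -736, -1472]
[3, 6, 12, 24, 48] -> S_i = 3*2^i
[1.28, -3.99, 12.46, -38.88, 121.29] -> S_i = 1.28*(-3.12)^i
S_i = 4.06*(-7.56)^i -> [4.06, -30.69, 232.04, -1754.25, 13262.13]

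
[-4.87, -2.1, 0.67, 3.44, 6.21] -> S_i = -4.87 + 2.77*i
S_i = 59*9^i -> [59, 531, 4779, 43011, 387099]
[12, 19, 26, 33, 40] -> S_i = 12 + 7*i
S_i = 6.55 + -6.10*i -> [6.55, 0.45, -5.65, -11.75, -17.85]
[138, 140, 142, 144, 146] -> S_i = 138 + 2*i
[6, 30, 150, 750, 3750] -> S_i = 6*5^i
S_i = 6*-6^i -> [6, -36, 216, -1296, 7776]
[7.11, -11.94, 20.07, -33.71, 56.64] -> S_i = 7.11*(-1.68)^i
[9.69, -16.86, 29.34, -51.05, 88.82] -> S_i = 9.69*(-1.74)^i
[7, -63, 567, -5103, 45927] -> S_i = 7*-9^i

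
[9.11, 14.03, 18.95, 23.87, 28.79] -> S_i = 9.11 + 4.92*i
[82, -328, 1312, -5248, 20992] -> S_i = 82*-4^i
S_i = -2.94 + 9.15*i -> [-2.94, 6.21, 15.36, 24.51, 33.66]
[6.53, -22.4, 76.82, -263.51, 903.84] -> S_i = 6.53*(-3.43)^i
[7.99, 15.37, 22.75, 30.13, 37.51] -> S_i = 7.99 + 7.38*i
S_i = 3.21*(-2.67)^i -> [3.21, -8.57, 22.88, -61.1, 163.14]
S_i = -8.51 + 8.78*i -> [-8.51, 0.27, 9.05, 17.83, 26.61]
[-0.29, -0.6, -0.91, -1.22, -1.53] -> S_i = -0.29 + -0.31*i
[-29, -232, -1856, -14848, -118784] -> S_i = -29*8^i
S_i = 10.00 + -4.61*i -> [10.0, 5.39, 0.78, -3.83, -8.44]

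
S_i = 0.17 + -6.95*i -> [0.17, -6.78, -13.73, -20.68, -27.63]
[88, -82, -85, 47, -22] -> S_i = Random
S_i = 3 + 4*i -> [3, 7, 11, 15, 19]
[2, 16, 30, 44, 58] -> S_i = 2 + 14*i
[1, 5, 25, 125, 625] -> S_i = 1*5^i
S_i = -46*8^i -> [-46, -368, -2944, -23552, -188416]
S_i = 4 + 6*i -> [4, 10, 16, 22, 28]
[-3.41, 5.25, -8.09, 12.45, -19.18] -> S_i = -3.41*(-1.54)^i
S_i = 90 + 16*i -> [90, 106, 122, 138, 154]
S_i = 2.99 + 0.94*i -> [2.99, 3.93, 4.87, 5.81, 6.75]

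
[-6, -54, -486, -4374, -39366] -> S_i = -6*9^i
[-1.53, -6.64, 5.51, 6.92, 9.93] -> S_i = Random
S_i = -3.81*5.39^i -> [-3.81, -20.54, -110.69, -596.61, -3215.73]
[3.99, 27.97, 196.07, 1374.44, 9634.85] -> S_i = 3.99*7.01^i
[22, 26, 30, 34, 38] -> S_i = 22 + 4*i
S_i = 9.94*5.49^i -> [9.94, 54.57, 299.59, 1644.76, 9029.75]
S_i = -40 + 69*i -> [-40, 29, 98, 167, 236]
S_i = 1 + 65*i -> [1, 66, 131, 196, 261]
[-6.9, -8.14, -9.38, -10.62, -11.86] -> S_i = -6.90 + -1.24*i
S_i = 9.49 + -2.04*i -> [9.49, 7.45, 5.41, 3.37, 1.33]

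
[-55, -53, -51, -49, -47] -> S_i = -55 + 2*i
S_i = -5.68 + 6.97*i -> [-5.68, 1.29, 8.26, 15.23, 22.2]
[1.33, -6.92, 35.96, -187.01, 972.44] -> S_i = 1.33*(-5.20)^i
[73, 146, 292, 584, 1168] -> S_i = 73*2^i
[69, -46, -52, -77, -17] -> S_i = Random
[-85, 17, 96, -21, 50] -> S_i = Random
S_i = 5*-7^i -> [5, -35, 245, -1715, 12005]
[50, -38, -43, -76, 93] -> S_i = Random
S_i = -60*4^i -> [-60, -240, -960, -3840, -15360]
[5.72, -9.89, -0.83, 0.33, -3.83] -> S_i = Random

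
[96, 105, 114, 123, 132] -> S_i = 96 + 9*i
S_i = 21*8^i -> [21, 168, 1344, 10752, 86016]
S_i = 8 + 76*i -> [8, 84, 160, 236, 312]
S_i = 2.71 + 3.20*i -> [2.71, 5.91, 9.11, 12.31, 15.51]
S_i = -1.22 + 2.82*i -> [-1.22, 1.6, 4.42, 7.24, 10.06]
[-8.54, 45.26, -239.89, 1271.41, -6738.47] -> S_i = -8.54*(-5.30)^i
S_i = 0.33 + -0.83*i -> [0.33, -0.5, -1.33, -2.16, -2.99]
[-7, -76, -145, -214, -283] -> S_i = -7 + -69*i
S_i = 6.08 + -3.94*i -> [6.08, 2.14, -1.8, -5.74, -9.68]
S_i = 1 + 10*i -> [1, 11, 21, 31, 41]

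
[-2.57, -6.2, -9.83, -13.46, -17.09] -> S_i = -2.57 + -3.63*i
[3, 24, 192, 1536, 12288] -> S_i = 3*8^i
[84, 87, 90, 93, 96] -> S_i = 84 + 3*i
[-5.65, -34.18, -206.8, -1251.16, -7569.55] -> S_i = -5.65*6.05^i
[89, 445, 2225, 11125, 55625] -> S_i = 89*5^i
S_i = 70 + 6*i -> [70, 76, 82, 88, 94]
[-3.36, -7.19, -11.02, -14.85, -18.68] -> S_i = -3.36 + -3.83*i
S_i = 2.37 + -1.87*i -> [2.37, 0.5, -1.37, -3.24, -5.11]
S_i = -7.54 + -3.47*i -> [-7.54, -11.01, -14.48, -17.95, -21.42]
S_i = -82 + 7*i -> [-82, -75, -68, -61, -54]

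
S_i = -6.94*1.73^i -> [-6.94, -12.01, -20.77, -35.93, -62.16]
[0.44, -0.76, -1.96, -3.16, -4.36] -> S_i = 0.44 + -1.20*i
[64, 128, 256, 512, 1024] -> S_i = 64*2^i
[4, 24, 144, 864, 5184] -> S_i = 4*6^i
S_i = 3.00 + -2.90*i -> [3.0, 0.1, -2.8, -5.7, -8.6]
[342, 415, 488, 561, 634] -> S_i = 342 + 73*i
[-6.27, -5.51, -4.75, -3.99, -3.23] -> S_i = -6.27 + 0.76*i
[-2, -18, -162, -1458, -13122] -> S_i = -2*9^i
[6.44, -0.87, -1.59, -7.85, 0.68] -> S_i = Random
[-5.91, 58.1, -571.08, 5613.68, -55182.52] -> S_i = -5.91*(-9.83)^i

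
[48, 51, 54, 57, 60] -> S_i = 48 + 3*i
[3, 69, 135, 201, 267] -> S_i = 3 + 66*i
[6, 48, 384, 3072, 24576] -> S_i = 6*8^i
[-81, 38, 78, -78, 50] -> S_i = Random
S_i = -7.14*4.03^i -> [-7.14, -28.77, -115.96, -467.32, -1883.3]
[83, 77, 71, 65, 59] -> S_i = 83 + -6*i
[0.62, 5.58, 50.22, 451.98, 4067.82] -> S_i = 0.62*9.00^i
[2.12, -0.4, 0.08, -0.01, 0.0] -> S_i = 2.12*(-0.19)^i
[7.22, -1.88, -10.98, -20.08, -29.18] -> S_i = 7.22 + -9.10*i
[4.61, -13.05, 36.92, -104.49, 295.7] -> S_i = 4.61*(-2.83)^i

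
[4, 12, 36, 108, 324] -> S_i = 4*3^i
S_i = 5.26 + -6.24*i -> [5.26, -0.98, -7.22, -13.46, -19.7]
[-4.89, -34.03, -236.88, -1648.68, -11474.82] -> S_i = -4.89*6.96^i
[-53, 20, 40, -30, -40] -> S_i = Random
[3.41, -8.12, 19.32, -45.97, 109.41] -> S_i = 3.41*(-2.38)^i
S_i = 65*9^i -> [65, 585, 5265, 47385, 426465]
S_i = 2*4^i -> [2, 8, 32, 128, 512]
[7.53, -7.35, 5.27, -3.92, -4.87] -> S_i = Random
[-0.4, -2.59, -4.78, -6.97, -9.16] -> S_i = -0.40 + -2.19*i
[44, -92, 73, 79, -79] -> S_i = Random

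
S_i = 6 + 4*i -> [6, 10, 14, 18, 22]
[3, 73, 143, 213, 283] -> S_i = 3 + 70*i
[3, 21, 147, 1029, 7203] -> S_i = 3*7^i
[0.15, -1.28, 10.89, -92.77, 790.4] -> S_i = 0.15*(-8.52)^i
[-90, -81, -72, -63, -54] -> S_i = -90 + 9*i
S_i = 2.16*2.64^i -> [2.16, 5.7, 15.05, 39.74, 104.92]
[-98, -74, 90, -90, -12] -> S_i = Random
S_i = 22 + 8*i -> [22, 30, 38, 46, 54]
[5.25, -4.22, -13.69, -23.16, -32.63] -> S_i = 5.25 + -9.47*i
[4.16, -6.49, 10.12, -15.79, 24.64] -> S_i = 4.16*(-1.56)^i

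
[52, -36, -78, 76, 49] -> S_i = Random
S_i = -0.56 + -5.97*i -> [-0.56, -6.53, -12.5, -18.47, -24.44]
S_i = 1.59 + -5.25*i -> [1.59, -3.66, -8.91, -14.16, -19.41]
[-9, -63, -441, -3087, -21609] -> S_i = -9*7^i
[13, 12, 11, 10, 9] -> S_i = 13 + -1*i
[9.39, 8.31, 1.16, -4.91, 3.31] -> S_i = Random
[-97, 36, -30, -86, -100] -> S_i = Random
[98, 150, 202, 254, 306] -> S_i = 98 + 52*i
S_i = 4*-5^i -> [4, -20, 100, -500, 2500]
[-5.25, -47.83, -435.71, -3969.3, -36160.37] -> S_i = -5.25*9.11^i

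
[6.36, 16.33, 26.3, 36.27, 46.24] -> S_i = 6.36 + 9.97*i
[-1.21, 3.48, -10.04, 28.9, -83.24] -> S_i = -1.21*(-2.88)^i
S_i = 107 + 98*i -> [107, 205, 303, 401, 499]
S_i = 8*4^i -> [8, 32, 128, 512, 2048]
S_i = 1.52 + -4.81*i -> [1.52, -3.29, -8.1, -12.91, -17.72]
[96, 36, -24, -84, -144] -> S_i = 96 + -60*i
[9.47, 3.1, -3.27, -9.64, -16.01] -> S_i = 9.47 + -6.37*i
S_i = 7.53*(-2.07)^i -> [7.53, -15.59, 32.27, -66.79, 138.25]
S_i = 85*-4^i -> [85, -340, 1360, -5440, 21760]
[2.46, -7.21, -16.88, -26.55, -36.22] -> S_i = 2.46 + -9.67*i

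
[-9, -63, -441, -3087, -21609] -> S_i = -9*7^i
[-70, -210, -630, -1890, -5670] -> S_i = -70*3^i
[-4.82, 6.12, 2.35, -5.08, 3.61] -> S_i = Random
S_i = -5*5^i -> [-5, -25, -125, -625, -3125]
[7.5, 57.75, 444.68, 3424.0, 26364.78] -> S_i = 7.50*7.70^i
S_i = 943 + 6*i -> [943, 949, 955, 961, 967]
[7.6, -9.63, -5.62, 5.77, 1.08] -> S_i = Random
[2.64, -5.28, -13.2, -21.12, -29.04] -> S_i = 2.64 + -7.92*i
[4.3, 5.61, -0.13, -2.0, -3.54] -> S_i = Random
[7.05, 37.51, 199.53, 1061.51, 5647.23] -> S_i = 7.05*5.32^i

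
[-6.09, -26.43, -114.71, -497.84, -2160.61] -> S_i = -6.09*4.34^i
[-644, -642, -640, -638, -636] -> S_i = -644 + 2*i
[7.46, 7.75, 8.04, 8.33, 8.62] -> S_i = 7.46 + 0.29*i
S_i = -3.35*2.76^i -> [-3.35, -9.25, -25.52, -70.43, -194.39]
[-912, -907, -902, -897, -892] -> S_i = -912 + 5*i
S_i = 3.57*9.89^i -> [3.57, 35.31, 349.19, 3453.48, 34154.93]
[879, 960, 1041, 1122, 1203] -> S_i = 879 + 81*i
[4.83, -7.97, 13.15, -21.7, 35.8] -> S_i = 4.83*(-1.65)^i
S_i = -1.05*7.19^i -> [-1.05, -7.55, -54.28, -390.28, -2806.11]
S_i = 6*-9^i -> [6, -54, 486, -4374, 39366]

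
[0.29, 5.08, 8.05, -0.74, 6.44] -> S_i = Random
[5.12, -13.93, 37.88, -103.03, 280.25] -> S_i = 5.12*(-2.72)^i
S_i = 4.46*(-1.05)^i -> [4.46, -4.68, 4.92, -5.16, 5.42]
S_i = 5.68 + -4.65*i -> [5.68, 1.03, -3.62, -8.27, -12.92]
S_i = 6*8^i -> [6, 48, 384, 3072, 24576]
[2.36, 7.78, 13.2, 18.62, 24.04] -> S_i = 2.36 + 5.42*i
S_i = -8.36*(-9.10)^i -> [-8.36, 76.08, -692.29, 6299.85, -57328.67]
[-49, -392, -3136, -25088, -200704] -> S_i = -49*8^i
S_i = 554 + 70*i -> [554, 624, 694, 764, 834]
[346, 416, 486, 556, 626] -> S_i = 346 + 70*i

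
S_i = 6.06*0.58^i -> [6.06, 3.51, 2.04, 1.18, 0.69]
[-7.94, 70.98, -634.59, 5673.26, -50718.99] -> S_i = -7.94*(-8.94)^i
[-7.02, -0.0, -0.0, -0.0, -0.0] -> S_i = -7.02*0.00^i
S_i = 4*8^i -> [4, 32, 256, 2048, 16384]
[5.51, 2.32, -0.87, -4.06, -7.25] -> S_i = 5.51 + -3.19*i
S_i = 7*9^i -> [7, 63, 567, 5103, 45927]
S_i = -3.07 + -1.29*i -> [-3.07, -4.36, -5.65, -6.94, -8.23]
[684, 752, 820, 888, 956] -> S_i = 684 + 68*i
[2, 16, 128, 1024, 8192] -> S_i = 2*8^i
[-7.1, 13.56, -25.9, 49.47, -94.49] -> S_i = -7.10*(-1.91)^i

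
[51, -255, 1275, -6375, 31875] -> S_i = 51*-5^i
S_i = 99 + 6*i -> [99, 105, 111, 117, 123]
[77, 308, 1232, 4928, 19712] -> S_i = 77*4^i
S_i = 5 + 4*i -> [5, 9, 13, 17, 21]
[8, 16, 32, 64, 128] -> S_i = 8*2^i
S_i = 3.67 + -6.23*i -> [3.67, -2.56, -8.79, -15.02, -21.25]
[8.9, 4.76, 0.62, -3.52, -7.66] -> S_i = 8.90 + -4.14*i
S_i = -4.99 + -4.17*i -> [-4.99, -9.16, -13.33, -17.5, -21.67]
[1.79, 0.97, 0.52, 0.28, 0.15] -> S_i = 1.79*0.54^i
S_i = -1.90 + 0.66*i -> [-1.9, -1.24, -0.58, 0.08, 0.74]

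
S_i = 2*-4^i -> [2, -8, 32, -128, 512]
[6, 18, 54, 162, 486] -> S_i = 6*3^i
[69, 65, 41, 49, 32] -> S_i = Random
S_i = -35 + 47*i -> [-35, 12, 59, 106, 153]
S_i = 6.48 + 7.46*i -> [6.48, 13.94, 21.4, 28.86, 36.32]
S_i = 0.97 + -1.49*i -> [0.97, -0.52, -2.01, -3.5, -4.99]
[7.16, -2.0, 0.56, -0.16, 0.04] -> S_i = 7.16*(-0.28)^i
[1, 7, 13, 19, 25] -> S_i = 1 + 6*i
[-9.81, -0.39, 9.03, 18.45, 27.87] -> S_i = -9.81 + 9.42*i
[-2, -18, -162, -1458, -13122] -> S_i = -2*9^i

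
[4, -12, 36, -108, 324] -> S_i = 4*-3^i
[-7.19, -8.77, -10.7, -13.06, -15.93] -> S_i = -7.19*1.22^i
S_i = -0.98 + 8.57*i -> [-0.98, 7.59, 16.16, 24.73, 33.3]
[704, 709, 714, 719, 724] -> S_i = 704 + 5*i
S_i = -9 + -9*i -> [-9, -18, -27, -36, -45]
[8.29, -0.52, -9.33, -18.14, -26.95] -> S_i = 8.29 + -8.81*i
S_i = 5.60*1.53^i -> [5.6, 8.57, 13.11, 20.06, 30.69]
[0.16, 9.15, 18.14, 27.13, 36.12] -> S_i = 0.16 + 8.99*i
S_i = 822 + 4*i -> [822, 826, 830, 834, 838]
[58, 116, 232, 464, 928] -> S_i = 58*2^i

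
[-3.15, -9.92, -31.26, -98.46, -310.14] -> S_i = -3.15*3.15^i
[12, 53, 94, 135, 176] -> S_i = 12 + 41*i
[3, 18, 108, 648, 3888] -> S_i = 3*6^i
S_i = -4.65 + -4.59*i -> [-4.65, -9.24, -13.83, -18.42, -23.01]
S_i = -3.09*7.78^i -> [-3.09, -24.04, -187.03, -1455.11, -11320.79]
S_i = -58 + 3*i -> [-58, -55, -52, -49, -46]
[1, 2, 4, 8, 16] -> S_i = 1*2^i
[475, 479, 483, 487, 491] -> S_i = 475 + 4*i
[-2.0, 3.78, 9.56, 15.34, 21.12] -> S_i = -2.00 + 5.78*i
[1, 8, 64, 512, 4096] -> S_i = 1*8^i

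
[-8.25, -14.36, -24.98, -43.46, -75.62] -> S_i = -8.25*1.74^i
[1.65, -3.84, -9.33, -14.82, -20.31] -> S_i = 1.65 + -5.49*i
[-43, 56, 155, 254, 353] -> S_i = -43 + 99*i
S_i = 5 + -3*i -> [5, 2, -1, -4, -7]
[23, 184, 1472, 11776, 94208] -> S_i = 23*8^i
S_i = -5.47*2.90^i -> [-5.47, -15.86, -46.0, -133.41, -386.88]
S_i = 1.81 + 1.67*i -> [1.81, 3.48, 5.15, 6.82, 8.49]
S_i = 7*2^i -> [7, 14, 28, 56, 112]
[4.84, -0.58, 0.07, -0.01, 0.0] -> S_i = 4.84*(-0.12)^i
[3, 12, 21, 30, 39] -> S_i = 3 + 9*i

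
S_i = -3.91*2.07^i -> [-3.91, -8.09, -16.75, -34.68, -71.79]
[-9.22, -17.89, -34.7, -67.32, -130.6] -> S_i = -9.22*1.94^i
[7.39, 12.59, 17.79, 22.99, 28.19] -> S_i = 7.39 + 5.20*i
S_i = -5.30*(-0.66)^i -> [-5.3, 3.5, -2.31, 1.52, -1.01]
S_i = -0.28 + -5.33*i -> [-0.28, -5.61, -10.94, -16.27, -21.6]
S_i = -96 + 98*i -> [-96, 2, 100, 198, 296]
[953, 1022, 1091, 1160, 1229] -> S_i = 953 + 69*i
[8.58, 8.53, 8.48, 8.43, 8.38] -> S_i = 8.58 + -0.05*i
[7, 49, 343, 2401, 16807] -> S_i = 7*7^i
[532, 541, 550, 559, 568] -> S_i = 532 + 9*i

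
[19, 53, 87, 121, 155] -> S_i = 19 + 34*i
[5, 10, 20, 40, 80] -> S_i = 5*2^i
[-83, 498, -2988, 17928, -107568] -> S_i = -83*-6^i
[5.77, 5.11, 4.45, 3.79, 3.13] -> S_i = 5.77 + -0.66*i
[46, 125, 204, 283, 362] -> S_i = 46 + 79*i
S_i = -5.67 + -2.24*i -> [-5.67, -7.91, -10.15, -12.39, -14.63]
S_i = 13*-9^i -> [13, -117, 1053, -9477, 85293]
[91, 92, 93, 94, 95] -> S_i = 91 + 1*i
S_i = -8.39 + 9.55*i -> [-8.39, 1.16, 10.71, 20.26, 29.81]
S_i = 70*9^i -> [70, 630, 5670, 51030, 459270]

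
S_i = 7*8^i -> [7, 56, 448, 3584, 28672]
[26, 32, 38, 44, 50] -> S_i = 26 + 6*i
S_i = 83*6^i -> [83, 498, 2988, 17928, 107568]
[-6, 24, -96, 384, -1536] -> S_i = -6*-4^i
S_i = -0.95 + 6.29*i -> [-0.95, 5.34, 11.63, 17.92, 24.21]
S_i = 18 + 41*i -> [18, 59, 100, 141, 182]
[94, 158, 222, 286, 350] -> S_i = 94 + 64*i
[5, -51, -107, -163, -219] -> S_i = 5 + -56*i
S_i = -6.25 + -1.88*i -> [-6.25, -8.13, -10.01, -11.89, -13.77]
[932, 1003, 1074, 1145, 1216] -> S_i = 932 + 71*i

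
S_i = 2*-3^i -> [2, -6, 18, -54, 162]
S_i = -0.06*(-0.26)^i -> [-0.06, 0.02, -0.0, 0.0, -0.0]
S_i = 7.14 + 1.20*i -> [7.14, 8.34, 9.54, 10.74, 11.94]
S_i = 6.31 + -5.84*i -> [6.31, 0.47, -5.37, -11.21, -17.05]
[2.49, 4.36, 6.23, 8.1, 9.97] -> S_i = 2.49 + 1.87*i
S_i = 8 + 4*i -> [8, 12, 16, 20, 24]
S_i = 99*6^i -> [99, 594, 3564, 21384, 128304]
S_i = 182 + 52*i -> [182, 234, 286, 338, 390]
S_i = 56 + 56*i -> [56, 112, 168, 224, 280]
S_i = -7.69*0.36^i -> [-7.69, -2.77, -1.0, -0.36, -0.13]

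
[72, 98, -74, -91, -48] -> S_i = Random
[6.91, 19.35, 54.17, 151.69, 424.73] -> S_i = 6.91*2.80^i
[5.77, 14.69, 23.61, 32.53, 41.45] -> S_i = 5.77 + 8.92*i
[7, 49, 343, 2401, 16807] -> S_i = 7*7^i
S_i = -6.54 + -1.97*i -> [-6.54, -8.51, -10.48, -12.45, -14.42]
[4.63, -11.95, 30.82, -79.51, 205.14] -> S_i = 4.63*(-2.58)^i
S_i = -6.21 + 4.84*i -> [-6.21, -1.37, 3.47, 8.31, 13.15]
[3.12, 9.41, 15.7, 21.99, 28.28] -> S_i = 3.12 + 6.29*i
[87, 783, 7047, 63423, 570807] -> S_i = 87*9^i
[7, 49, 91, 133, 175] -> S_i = 7 + 42*i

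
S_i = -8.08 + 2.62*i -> [-8.08, -5.46, -2.84, -0.22, 2.4]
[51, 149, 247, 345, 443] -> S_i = 51 + 98*i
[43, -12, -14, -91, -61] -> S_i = Random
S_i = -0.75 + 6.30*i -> [-0.75, 5.55, 11.85, 18.15, 24.45]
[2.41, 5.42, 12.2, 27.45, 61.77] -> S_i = 2.41*2.25^i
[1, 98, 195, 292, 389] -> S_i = 1 + 97*i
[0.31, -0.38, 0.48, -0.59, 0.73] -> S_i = 0.31*(-1.24)^i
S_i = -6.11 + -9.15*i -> [-6.11, -15.26, -24.41, -33.56, -42.71]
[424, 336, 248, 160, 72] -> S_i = 424 + -88*i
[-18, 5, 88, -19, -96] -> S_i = Random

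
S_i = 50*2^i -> [50, 100, 200, 400, 800]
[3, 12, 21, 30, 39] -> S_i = 3 + 9*i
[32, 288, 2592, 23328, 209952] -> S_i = 32*9^i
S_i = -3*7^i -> [-3, -21, -147, -1029, -7203]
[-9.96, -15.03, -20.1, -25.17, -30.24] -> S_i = -9.96 + -5.07*i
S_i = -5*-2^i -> [-5, 10, -20, 40, -80]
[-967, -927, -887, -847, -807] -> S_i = -967 + 40*i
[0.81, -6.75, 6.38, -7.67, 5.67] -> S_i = Random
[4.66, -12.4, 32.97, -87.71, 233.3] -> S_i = 4.66*(-2.66)^i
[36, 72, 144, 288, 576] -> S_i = 36*2^i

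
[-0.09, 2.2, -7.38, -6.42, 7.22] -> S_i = Random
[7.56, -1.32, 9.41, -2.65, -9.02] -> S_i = Random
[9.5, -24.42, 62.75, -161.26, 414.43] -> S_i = 9.50*(-2.57)^i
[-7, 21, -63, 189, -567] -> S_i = -7*-3^i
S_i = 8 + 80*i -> [8, 88, 168, 248, 328]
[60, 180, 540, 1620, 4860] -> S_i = 60*3^i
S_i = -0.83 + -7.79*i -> [-0.83, -8.62, -16.41, -24.2, -31.99]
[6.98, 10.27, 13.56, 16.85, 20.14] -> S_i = 6.98 + 3.29*i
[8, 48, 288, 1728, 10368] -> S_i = 8*6^i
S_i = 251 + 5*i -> [251, 256, 261, 266, 271]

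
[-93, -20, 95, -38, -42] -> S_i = Random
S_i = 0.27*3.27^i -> [0.27, 0.88, 2.89, 9.44, 30.87]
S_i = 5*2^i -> [5, 10, 20, 40, 80]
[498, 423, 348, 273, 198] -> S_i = 498 + -75*i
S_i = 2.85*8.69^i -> [2.85, 24.77, 215.22, 1870.27, 16252.64]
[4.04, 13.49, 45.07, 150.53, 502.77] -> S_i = 4.04*3.34^i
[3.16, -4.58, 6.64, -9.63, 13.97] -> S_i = 3.16*(-1.45)^i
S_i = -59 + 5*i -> [-59, -54, -49, -44, -39]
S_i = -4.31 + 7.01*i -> [-4.31, 2.7, 9.71, 16.72, 23.73]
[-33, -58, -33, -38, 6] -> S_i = Random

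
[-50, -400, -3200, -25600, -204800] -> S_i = -50*8^i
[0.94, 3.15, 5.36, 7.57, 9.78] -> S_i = 0.94 + 2.21*i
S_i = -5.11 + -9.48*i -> [-5.11, -14.59, -24.07, -33.55, -43.03]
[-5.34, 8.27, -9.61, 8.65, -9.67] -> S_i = Random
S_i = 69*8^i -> [69, 552, 4416, 35328, 282624]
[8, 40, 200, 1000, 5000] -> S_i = 8*5^i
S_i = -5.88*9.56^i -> [-5.88, -56.21, -537.39, -5137.49, -49114.41]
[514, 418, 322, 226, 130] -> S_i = 514 + -96*i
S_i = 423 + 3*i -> [423, 426, 429, 432, 435]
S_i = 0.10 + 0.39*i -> [0.1, 0.49, 0.88, 1.27, 1.66]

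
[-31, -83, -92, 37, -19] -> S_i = Random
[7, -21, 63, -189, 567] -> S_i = 7*-3^i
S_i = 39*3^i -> [39, 117, 351, 1053, 3159]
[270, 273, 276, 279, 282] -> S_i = 270 + 3*i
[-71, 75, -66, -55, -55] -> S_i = Random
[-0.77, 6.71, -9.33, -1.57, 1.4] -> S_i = Random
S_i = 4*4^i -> [4, 16, 64, 256, 1024]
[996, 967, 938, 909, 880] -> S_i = 996 + -29*i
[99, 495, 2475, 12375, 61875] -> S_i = 99*5^i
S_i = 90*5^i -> [90, 450, 2250, 11250, 56250]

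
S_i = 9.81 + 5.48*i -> [9.81, 15.29, 20.77, 26.25, 31.73]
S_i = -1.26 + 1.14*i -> [-1.26, -0.12, 1.02, 2.16, 3.3]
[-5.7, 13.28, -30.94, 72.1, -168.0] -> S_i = -5.70*(-2.33)^i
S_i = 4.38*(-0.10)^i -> [4.38, -0.44, 0.04, -0.0, 0.0]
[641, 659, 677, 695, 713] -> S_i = 641 + 18*i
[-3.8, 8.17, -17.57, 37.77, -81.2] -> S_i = -3.80*(-2.15)^i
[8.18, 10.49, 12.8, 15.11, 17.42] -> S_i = 8.18 + 2.31*i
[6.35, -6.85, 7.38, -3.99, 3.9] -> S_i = Random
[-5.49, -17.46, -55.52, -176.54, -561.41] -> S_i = -5.49*3.18^i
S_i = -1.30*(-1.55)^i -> [-1.3, 2.02, -3.12, 4.84, -7.5]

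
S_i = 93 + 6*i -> [93, 99, 105, 111, 117]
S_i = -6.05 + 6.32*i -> [-6.05, 0.27, 6.59, 12.91, 19.23]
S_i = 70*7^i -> [70, 490, 3430, 24010, 168070]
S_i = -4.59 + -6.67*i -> [-4.59, -11.26, -17.93, -24.6, -31.27]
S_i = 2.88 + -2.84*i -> [2.88, 0.04, -2.8, -5.64, -8.48]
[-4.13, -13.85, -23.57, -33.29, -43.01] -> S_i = -4.13 + -9.72*i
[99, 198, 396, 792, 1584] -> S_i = 99*2^i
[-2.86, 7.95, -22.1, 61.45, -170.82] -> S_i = -2.86*(-2.78)^i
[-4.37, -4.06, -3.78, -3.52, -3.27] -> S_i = -4.37*0.93^i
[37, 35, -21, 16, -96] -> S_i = Random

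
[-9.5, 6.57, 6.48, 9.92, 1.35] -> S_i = Random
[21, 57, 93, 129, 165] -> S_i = 21 + 36*i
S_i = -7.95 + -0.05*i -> [-7.95, -8.0, -8.05, -8.1, -8.15]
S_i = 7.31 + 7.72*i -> [7.31, 15.03, 22.75, 30.47, 38.19]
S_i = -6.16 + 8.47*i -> [-6.16, 2.31, 10.78, 19.25, 27.72]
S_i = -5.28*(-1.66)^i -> [-5.28, 8.76, -14.55, 24.15, -40.09]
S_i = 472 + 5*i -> [472, 477, 482, 487, 492]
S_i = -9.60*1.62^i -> [-9.6, -15.55, -25.19, -40.81, -66.12]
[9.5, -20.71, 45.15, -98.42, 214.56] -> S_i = 9.50*(-2.18)^i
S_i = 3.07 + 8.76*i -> [3.07, 11.83, 20.59, 29.35, 38.11]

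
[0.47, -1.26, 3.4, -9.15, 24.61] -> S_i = 0.47*(-2.69)^i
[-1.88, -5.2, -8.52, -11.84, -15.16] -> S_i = -1.88 + -3.32*i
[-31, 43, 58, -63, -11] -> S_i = Random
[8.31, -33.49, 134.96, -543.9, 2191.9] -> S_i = 8.31*(-4.03)^i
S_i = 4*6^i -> [4, 24, 144, 864, 5184]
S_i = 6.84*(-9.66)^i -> [6.84, -66.07, 638.28, -6165.77, 59561.36]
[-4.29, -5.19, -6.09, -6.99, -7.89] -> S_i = -4.29 + -0.90*i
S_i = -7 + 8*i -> [-7, 1, 9, 17, 25]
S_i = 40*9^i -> [40, 360, 3240, 29160, 262440]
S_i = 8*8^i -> [8, 64, 512, 4096, 32768]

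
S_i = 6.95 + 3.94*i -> [6.95, 10.89, 14.83, 18.77, 22.71]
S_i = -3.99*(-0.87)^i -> [-3.99, 3.47, -3.02, 2.63, -2.29]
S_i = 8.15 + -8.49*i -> [8.15, -0.34, -8.83, -17.32, -25.81]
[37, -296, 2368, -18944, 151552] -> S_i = 37*-8^i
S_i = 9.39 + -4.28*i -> [9.39, 5.11, 0.83, -3.45, -7.73]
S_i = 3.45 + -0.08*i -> [3.45, 3.37, 3.29, 3.21, 3.13]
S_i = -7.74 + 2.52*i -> [-7.74, -5.22, -2.7, -0.18, 2.34]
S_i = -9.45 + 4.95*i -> [-9.45, -4.5, 0.45, 5.4, 10.35]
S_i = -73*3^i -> [-73, -219, -657, -1971, -5913]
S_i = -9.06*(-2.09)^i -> [-9.06, 18.94, -39.57, 82.71, -172.87]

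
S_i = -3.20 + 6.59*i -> [-3.2, 3.39, 9.98, 16.57, 23.16]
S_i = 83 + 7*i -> [83, 90, 97, 104, 111]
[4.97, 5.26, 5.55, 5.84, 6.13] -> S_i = 4.97 + 0.29*i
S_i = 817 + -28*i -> [817, 789, 761, 733, 705]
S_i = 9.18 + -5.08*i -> [9.18, 4.1, -0.98, -6.06, -11.14]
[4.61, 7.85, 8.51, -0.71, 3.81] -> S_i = Random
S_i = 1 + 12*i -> [1, 13, 25, 37, 49]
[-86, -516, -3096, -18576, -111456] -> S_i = -86*6^i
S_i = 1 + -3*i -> [1, -2, -5, -8, -11]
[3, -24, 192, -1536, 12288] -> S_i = 3*-8^i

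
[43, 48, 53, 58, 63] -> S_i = 43 + 5*i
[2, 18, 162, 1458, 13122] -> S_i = 2*9^i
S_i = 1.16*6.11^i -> [1.16, 7.09, 43.31, 264.59, 1616.68]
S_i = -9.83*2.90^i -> [-9.83, -28.51, -82.67, -239.74, -695.26]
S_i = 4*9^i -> [4, 36, 324, 2916, 26244]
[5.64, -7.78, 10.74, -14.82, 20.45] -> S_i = 5.64*(-1.38)^i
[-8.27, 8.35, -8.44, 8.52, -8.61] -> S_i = -8.27*(-1.01)^i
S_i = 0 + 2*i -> [0, 2, 4, 6, 8]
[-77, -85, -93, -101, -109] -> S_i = -77 + -8*i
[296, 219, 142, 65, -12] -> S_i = 296 + -77*i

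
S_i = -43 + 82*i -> [-43, 39, 121, 203, 285]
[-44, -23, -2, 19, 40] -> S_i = -44 + 21*i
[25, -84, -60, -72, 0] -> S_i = Random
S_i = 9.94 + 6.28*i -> [9.94, 16.22, 22.5, 28.78, 35.06]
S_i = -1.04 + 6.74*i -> [-1.04, 5.7, 12.44, 19.18, 25.92]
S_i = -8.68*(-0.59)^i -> [-8.68, 5.12, -3.02, 1.78, -1.05]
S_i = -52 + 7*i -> [-52, -45, -38, -31, -24]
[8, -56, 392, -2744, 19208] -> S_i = 8*-7^i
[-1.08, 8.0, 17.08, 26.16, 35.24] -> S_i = -1.08 + 9.08*i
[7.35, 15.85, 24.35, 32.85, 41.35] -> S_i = 7.35 + 8.50*i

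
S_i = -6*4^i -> [-6, -24, -96, -384, -1536]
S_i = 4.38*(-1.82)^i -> [4.38, -7.97, 14.51, -26.41, 48.06]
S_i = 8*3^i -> [8, 24, 72, 216, 648]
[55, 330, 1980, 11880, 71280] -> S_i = 55*6^i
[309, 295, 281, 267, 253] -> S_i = 309 + -14*i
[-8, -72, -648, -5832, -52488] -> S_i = -8*9^i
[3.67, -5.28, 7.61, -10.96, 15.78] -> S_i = 3.67*(-1.44)^i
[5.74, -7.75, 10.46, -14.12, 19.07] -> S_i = 5.74*(-1.35)^i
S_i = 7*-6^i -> [7, -42, 252, -1512, 9072]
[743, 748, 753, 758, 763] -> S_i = 743 + 5*i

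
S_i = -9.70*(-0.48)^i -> [-9.7, 4.66, -2.23, 1.07, -0.51]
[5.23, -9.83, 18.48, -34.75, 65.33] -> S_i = 5.23*(-1.88)^i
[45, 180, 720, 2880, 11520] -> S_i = 45*4^i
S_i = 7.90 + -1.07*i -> [7.9, 6.83, 5.76, 4.69, 3.62]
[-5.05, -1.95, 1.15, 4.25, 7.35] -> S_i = -5.05 + 3.10*i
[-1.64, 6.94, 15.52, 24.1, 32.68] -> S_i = -1.64 + 8.58*i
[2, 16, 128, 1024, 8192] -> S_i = 2*8^i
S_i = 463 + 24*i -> [463, 487, 511, 535, 559]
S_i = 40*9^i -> [40, 360, 3240, 29160, 262440]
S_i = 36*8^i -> [36, 288, 2304, 18432, 147456]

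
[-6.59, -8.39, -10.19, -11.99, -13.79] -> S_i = -6.59 + -1.80*i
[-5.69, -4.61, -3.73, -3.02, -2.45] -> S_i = -5.69*0.81^i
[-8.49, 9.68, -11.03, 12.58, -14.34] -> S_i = -8.49*(-1.14)^i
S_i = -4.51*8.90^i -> [-4.51, -40.14, -357.24, -3179.41, -28296.75]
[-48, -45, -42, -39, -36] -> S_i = -48 + 3*i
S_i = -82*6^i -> [-82, -492, -2952, -17712, -106272]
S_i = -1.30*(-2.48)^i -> [-1.3, 3.22, -8.0, 19.83, -49.18]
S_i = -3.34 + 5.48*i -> [-3.34, 2.14, 7.62, 13.1, 18.58]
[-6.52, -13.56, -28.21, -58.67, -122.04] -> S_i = -6.52*2.08^i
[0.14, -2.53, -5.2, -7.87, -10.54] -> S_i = 0.14 + -2.67*i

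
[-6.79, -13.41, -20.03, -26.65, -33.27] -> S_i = -6.79 + -6.62*i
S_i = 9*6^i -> [9, 54, 324, 1944, 11664]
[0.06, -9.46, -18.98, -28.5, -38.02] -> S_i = 0.06 + -9.52*i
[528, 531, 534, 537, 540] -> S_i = 528 + 3*i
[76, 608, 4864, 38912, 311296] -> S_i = 76*8^i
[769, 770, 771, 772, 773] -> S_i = 769 + 1*i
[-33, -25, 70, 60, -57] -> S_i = Random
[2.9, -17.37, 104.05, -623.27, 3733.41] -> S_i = 2.90*(-5.99)^i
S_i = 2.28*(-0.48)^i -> [2.28, -1.09, 0.53, -0.25, 0.12]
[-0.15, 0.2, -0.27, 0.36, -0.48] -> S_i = -0.15*(-1.34)^i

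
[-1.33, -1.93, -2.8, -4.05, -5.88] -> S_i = -1.33*1.45^i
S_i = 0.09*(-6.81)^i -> [0.09, -0.61, 4.17, -28.42, 193.57]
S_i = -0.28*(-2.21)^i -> [-0.28, 0.62, -1.37, 3.02, -6.68]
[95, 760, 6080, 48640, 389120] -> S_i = 95*8^i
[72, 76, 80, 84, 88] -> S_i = 72 + 4*i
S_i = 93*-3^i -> [93, -279, 837, -2511, 7533]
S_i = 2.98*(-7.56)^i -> [2.98, -22.53, 170.32, -1287.6, 9734.27]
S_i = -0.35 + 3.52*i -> [-0.35, 3.17, 6.69, 10.21, 13.73]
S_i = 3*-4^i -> [3, -12, 48, -192, 768]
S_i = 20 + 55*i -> [20, 75, 130, 185, 240]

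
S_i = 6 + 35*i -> [6, 41, 76, 111, 146]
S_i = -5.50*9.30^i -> [-5.5, -51.15, -475.7, -4423.96, -41142.86]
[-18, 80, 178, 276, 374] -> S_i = -18 + 98*i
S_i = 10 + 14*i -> [10, 24, 38, 52, 66]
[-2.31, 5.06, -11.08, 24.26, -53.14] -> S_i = -2.31*(-2.19)^i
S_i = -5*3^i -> [-5, -15, -45, -135, -405]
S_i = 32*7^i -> [32, 224, 1568, 10976, 76832]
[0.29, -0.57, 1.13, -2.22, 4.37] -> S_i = 0.29*(-1.97)^i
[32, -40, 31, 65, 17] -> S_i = Random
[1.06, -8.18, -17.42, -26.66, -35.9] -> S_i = 1.06 + -9.24*i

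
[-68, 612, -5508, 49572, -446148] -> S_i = -68*-9^i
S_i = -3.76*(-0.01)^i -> [-3.76, 0.04, -0.0, 0.0, -0.0]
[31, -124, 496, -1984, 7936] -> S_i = 31*-4^i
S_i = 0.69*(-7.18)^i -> [0.69, -4.95, 35.57, -255.4, 1833.78]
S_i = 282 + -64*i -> [282, 218, 154, 90, 26]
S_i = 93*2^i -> [93, 186, 372, 744, 1488]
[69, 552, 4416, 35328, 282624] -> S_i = 69*8^i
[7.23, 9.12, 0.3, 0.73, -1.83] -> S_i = Random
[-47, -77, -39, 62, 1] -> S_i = Random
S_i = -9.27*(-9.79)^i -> [-9.27, 90.75, -888.47, 8698.17, -85155.07]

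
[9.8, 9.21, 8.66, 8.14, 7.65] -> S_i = 9.80*0.94^i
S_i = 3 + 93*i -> [3, 96, 189, 282, 375]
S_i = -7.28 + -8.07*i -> [-7.28, -15.35, -23.42, -31.49, -39.56]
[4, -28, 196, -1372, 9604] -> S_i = 4*-7^i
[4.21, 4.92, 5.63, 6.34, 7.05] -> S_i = 4.21 + 0.71*i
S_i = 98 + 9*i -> [98, 107, 116, 125, 134]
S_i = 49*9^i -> [49, 441, 3969, 35721, 321489]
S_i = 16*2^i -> [16, 32, 64, 128, 256]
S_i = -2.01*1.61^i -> [-2.01, -3.24, -5.21, -8.39, -13.51]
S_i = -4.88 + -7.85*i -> [-4.88, -12.73, -20.58, -28.43, -36.28]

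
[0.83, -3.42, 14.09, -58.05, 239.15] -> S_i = 0.83*(-4.12)^i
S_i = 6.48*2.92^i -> [6.48, 18.92, 55.25, 161.33, 471.09]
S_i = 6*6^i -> [6, 36, 216, 1296, 7776]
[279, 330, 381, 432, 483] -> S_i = 279 + 51*i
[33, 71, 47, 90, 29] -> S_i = Random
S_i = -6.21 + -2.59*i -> [-6.21, -8.8, -11.39, -13.98, -16.57]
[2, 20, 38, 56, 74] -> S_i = 2 + 18*i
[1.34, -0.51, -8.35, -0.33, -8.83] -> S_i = Random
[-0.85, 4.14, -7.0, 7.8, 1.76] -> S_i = Random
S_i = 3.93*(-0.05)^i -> [3.93, -0.2, 0.01, -0.0, 0.0]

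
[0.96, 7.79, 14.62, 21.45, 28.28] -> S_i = 0.96 + 6.83*i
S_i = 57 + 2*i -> [57, 59, 61, 63, 65]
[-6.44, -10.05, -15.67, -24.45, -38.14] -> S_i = -6.44*1.56^i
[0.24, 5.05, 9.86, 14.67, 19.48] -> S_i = 0.24 + 4.81*i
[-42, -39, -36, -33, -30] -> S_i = -42 + 3*i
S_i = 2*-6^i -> [2, -12, 72, -432, 2592]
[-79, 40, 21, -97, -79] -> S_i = Random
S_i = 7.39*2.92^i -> [7.39, 21.58, 63.01, 183.99, 537.25]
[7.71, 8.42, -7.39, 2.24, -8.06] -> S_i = Random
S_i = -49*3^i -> [-49, -147, -441, -1323, -3969]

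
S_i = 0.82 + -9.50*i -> [0.82, -8.68, -18.18, -27.68, -37.18]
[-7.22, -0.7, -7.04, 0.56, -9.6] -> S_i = Random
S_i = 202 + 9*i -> [202, 211, 220, 229, 238]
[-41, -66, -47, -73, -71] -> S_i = Random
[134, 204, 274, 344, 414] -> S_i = 134 + 70*i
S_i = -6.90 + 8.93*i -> [-6.9, 2.03, 10.96, 19.89, 28.82]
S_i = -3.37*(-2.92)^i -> [-3.37, 9.84, -28.73, 83.9, -245.0]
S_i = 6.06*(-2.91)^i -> [6.06, -17.63, 51.32, -149.33, 434.55]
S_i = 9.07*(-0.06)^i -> [9.07, -0.54, 0.03, -0.0, 0.0]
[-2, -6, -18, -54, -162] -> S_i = -2*3^i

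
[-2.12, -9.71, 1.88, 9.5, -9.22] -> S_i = Random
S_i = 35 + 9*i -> [35, 44, 53, 62, 71]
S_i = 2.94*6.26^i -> [2.94, 18.4, 115.21, 721.22, 4514.86]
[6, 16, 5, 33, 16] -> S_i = Random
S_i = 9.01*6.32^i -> [9.01, 56.94, 359.88, 2274.45, 14374.51]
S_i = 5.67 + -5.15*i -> [5.67, 0.52, -4.63, -9.78, -14.93]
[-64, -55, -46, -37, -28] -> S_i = -64 + 9*i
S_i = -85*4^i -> [-85, -340, -1360, -5440, -21760]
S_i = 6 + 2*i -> [6, 8, 10, 12, 14]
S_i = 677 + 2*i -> [677, 679, 681, 683, 685]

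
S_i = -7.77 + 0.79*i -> [-7.77, -6.98, -6.19, -5.4, -4.61]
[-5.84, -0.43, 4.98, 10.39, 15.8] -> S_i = -5.84 + 5.41*i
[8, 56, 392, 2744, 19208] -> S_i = 8*7^i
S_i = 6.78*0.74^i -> [6.78, 5.02, 3.71, 2.75, 2.03]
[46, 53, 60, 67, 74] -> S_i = 46 + 7*i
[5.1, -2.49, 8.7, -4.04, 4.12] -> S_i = Random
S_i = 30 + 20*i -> [30, 50, 70, 90, 110]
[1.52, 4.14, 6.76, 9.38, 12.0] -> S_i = 1.52 + 2.62*i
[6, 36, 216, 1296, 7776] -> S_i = 6*6^i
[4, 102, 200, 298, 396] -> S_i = 4 + 98*i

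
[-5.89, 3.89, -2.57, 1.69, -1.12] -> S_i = -5.89*(-0.66)^i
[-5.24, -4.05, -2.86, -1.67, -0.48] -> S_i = -5.24 + 1.19*i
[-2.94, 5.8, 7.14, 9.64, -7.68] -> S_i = Random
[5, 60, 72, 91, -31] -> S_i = Random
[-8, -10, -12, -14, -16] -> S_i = -8 + -2*i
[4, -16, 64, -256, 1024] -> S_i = 4*-4^i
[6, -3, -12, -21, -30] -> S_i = 6 + -9*i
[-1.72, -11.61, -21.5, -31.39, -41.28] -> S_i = -1.72 + -9.89*i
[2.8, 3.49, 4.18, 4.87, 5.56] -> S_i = 2.80 + 0.69*i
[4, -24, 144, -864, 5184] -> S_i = 4*-6^i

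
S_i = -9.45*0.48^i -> [-9.45, -4.54, -2.18, -1.05, -0.5]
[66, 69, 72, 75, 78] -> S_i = 66 + 3*i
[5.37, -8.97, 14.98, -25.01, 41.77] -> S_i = 5.37*(-1.67)^i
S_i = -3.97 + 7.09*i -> [-3.97, 3.12, 10.21, 17.3, 24.39]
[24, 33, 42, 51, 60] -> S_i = 24 + 9*i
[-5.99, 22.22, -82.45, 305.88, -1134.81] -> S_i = -5.99*(-3.71)^i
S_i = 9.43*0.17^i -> [9.43, 1.6, 0.27, 0.05, 0.01]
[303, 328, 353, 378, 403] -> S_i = 303 + 25*i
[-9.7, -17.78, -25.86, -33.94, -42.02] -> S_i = -9.70 + -8.08*i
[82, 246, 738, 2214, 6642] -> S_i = 82*3^i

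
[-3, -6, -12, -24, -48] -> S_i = -3*2^i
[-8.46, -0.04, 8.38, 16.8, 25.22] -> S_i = -8.46 + 8.42*i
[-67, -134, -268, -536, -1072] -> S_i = -67*2^i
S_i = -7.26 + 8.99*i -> [-7.26, 1.73, 10.72, 19.71, 28.7]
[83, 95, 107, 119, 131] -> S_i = 83 + 12*i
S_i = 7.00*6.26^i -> [7.0, 43.82, 274.31, 1717.2, 10749.68]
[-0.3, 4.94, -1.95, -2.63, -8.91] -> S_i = Random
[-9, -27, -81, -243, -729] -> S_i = -9*3^i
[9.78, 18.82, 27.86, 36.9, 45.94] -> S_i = 9.78 + 9.04*i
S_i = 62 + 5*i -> [62, 67, 72, 77, 82]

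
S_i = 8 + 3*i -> [8, 11, 14, 17, 20]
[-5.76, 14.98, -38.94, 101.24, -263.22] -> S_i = -5.76*(-2.60)^i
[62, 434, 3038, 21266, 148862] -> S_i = 62*7^i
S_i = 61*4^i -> [61, 244, 976, 3904, 15616]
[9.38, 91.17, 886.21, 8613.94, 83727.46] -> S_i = 9.38*9.72^i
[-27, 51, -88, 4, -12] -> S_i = Random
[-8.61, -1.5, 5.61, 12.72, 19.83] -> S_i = -8.61 + 7.11*i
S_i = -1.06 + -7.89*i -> [-1.06, -8.95, -16.84, -24.73, -32.62]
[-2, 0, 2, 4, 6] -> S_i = -2 + 2*i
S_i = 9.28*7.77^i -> [9.28, 72.11, 560.26, 4353.22, 33824.55]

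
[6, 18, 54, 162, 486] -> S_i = 6*3^i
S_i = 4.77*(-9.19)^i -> [4.77, -43.84, 402.86, -3702.24, 34023.61]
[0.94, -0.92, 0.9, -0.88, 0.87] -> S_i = 0.94*(-0.98)^i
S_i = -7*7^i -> [-7, -49, -343, -2401, -16807]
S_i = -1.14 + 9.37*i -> [-1.14, 8.23, 17.6, 26.97, 36.34]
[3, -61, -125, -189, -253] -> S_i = 3 + -64*i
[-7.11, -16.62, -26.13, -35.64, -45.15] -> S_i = -7.11 + -9.51*i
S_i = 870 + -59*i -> [870, 811, 752, 693, 634]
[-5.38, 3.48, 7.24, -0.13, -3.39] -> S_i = Random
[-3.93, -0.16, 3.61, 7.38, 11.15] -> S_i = -3.93 + 3.77*i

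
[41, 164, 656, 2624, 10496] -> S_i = 41*4^i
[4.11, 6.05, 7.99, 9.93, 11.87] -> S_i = 4.11 + 1.94*i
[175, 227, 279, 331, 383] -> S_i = 175 + 52*i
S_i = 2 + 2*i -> [2, 4, 6, 8, 10]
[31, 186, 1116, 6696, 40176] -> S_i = 31*6^i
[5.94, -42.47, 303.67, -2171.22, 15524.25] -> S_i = 5.94*(-7.15)^i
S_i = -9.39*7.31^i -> [-9.39, -68.64, -501.76, -3667.9, -26812.36]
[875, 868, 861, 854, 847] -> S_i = 875 + -7*i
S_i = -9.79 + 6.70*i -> [-9.79, -3.09, 3.61, 10.31, 17.01]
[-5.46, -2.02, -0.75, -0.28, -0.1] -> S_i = -5.46*0.37^i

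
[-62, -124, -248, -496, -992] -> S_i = -62*2^i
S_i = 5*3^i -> [5, 15, 45, 135, 405]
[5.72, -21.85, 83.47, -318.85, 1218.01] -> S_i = 5.72*(-3.82)^i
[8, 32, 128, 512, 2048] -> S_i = 8*4^i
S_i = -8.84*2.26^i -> [-8.84, -19.98, -45.15, -102.04, -230.61]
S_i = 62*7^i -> [62, 434, 3038, 21266, 148862]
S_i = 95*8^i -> [95, 760, 6080, 48640, 389120]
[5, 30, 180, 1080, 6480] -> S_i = 5*6^i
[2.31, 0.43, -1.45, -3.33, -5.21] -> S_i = 2.31 + -1.88*i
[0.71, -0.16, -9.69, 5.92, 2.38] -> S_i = Random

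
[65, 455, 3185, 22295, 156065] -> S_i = 65*7^i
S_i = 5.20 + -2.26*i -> [5.2, 2.94, 0.68, -1.58, -3.84]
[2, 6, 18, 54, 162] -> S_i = 2*3^i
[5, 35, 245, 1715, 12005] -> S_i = 5*7^i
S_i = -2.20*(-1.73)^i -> [-2.2, 3.81, -6.58, 11.39, -19.71]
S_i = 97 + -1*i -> [97, 96, 95, 94, 93]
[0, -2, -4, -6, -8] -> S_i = 0 + -2*i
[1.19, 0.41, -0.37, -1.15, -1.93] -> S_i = 1.19 + -0.78*i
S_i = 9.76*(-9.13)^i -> [9.76, -89.11, 813.56, -7427.83, 67816.12]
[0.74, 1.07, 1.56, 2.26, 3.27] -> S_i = 0.74*1.45^i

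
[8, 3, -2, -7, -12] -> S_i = 8 + -5*i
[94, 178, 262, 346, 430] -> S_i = 94 + 84*i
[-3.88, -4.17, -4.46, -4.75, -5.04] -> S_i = -3.88 + -0.29*i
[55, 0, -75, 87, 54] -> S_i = Random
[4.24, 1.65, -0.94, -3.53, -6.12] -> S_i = 4.24 + -2.59*i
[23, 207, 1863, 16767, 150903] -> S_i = 23*9^i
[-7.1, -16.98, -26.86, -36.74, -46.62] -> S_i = -7.10 + -9.88*i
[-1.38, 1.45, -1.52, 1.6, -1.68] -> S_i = -1.38*(-1.05)^i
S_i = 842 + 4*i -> [842, 846, 850, 854, 858]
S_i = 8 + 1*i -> [8, 9, 10, 11, 12]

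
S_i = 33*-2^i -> [33, -66, 132, -264, 528]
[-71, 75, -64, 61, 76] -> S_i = Random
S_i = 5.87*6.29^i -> [5.87, 36.92, 232.24, 1460.8, 9188.42]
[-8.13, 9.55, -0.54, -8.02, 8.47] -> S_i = Random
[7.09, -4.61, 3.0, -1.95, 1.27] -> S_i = 7.09*(-0.65)^i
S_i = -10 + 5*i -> [-10, -5, 0, 5, 10]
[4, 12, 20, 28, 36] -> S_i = 4 + 8*i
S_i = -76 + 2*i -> [-76, -74, -72, -70, -68]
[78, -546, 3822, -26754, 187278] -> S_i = 78*-7^i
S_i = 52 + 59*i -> [52, 111, 170, 229, 288]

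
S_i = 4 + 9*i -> [4, 13, 22, 31, 40]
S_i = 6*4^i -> [6, 24, 96, 384, 1536]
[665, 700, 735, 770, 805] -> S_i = 665 + 35*i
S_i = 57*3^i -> [57, 171, 513, 1539, 4617]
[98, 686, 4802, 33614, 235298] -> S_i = 98*7^i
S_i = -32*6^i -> [-32, -192, -1152, -6912, -41472]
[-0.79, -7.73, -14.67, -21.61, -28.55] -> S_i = -0.79 + -6.94*i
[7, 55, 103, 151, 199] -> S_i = 7 + 48*i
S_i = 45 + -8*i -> [45, 37, 29, 21, 13]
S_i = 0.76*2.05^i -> [0.76, 1.56, 3.19, 6.55, 13.42]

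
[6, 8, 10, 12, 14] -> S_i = 6 + 2*i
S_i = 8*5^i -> [8, 40, 200, 1000, 5000]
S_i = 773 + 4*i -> [773, 777, 781, 785, 789]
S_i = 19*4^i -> [19, 76, 304, 1216, 4864]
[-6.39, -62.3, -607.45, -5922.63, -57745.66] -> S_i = -6.39*9.75^i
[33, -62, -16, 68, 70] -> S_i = Random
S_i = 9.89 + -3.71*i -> [9.89, 6.18, 2.47, -1.24, -4.95]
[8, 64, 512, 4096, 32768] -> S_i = 8*8^i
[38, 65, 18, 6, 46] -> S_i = Random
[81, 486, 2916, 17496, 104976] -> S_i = 81*6^i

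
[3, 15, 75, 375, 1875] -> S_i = 3*5^i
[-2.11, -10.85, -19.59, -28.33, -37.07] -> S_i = -2.11 + -8.74*i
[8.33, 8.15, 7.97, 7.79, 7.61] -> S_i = 8.33 + -0.18*i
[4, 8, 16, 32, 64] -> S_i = 4*2^i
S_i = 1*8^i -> [1, 8, 64, 512, 4096]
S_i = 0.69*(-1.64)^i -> [0.69, -1.13, 1.86, -3.04, 4.99]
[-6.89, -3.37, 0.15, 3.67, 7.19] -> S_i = -6.89 + 3.52*i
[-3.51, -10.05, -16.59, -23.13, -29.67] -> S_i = -3.51 + -6.54*i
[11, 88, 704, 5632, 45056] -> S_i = 11*8^i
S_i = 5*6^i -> [5, 30, 180, 1080, 6480]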